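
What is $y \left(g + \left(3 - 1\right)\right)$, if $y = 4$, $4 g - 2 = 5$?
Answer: $15$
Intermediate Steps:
$g = \frac{7}{4}$ ($g = \frac{1}{2} + \frac{1}{4} \cdot 5 = \frac{1}{2} + \frac{5}{4} = \frac{7}{4} \approx 1.75$)
$y \left(g + \left(3 - 1\right)\right) = 4 \left(\frac{7}{4} + \left(3 - 1\right)\right) = 4 \left(\frac{7}{4} + 2\right) = 4 \cdot \frac{15}{4} = 15$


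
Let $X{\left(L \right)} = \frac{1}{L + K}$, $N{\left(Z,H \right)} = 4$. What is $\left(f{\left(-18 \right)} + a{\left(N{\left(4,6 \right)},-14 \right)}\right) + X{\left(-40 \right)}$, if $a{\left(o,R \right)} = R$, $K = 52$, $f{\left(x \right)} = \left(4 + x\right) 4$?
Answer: $- \frac{839}{12} \approx -69.917$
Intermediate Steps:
$f{\left(x \right)} = 16 + 4 x$
$X{\left(L \right)} = \frac{1}{52 + L}$ ($X{\left(L \right)} = \frac{1}{L + 52} = \frac{1}{52 + L}$)
$\left(f{\left(-18 \right)} + a{\left(N{\left(4,6 \right)},-14 \right)}\right) + X{\left(-40 \right)} = \left(\left(16 + 4 \left(-18\right)\right) - 14\right) + \frac{1}{52 - 40} = \left(\left(16 - 72\right) - 14\right) + \frac{1}{12} = \left(-56 - 14\right) + \frac{1}{12} = -70 + \frac{1}{12} = - \frac{839}{12}$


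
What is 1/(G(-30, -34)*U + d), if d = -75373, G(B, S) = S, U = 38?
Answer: -1/76665 ≈ -1.3044e-5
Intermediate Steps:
1/(G(-30, -34)*U + d) = 1/(-34*38 - 75373) = 1/(-1292 - 75373) = 1/(-76665) = -1/76665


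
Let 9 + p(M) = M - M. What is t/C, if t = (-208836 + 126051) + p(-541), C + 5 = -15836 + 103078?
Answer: -27598/29079 ≈ -0.94907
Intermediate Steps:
p(M) = -9 (p(M) = -9 + (M - M) = -9 + 0 = -9)
C = 87237 (C = -5 + (-15836 + 103078) = -5 + 87242 = 87237)
t = -82794 (t = (-208836 + 126051) - 9 = -82785 - 9 = -82794)
t/C = -82794/87237 = -82794*1/87237 = -27598/29079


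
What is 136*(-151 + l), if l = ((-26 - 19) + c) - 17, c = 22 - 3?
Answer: -26384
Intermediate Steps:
c = 19
l = -43 (l = ((-26 - 19) + 19) - 17 = (-45 + 19) - 17 = -26 - 17 = -43)
136*(-151 + l) = 136*(-151 - 43) = 136*(-194) = -26384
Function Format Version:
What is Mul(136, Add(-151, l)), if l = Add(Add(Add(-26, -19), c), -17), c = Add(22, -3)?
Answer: -26384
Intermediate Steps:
c = 19
l = -43 (l = Add(Add(Add(-26, -19), 19), -17) = Add(Add(-45, 19), -17) = Add(-26, -17) = -43)
Mul(136, Add(-151, l)) = Mul(136, Add(-151, -43)) = Mul(136, -194) = -26384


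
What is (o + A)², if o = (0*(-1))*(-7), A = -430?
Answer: 184900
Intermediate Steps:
o = 0 (o = 0*(-7) = 0)
(o + A)² = (0 - 430)² = (-430)² = 184900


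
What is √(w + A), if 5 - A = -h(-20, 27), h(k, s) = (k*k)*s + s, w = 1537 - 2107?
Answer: √10262 ≈ 101.30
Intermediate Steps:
w = -570
h(k, s) = s + s*k² (h(k, s) = k²*s + s = s*k² + s = s + s*k²)
A = 10832 (A = 5 - (-1)*27*(1 + (-20)²) = 5 - (-1)*27*(1 + 400) = 5 - (-1)*27*401 = 5 - (-1)*10827 = 5 - 1*(-10827) = 5 + 10827 = 10832)
√(w + A) = √(-570 + 10832) = √10262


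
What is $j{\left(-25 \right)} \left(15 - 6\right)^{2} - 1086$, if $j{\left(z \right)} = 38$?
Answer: $1992$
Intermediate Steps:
$j{\left(-25 \right)} \left(15 - 6\right)^{2} - 1086 = 38 \left(15 - 6\right)^{2} - 1086 = 38 \cdot 9^{2} - 1086 = 38 \cdot 81 - 1086 = 3078 - 1086 = 1992$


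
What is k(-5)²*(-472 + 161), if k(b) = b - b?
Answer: 0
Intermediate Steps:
k(b) = 0
k(-5)²*(-472 + 161) = 0²*(-472 + 161) = 0*(-311) = 0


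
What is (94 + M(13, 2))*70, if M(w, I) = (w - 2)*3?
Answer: 8890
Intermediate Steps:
M(w, I) = -6 + 3*w (M(w, I) = (-2 + w)*3 = -6 + 3*w)
(94 + M(13, 2))*70 = (94 + (-6 + 3*13))*70 = (94 + (-6 + 39))*70 = (94 + 33)*70 = 127*70 = 8890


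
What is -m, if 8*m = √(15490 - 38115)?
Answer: -5*I*√905/8 ≈ -18.802*I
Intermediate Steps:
m = 5*I*√905/8 (m = √(15490 - 38115)/8 = √(-22625)/8 = (5*I*√905)/8 = 5*I*√905/8 ≈ 18.802*I)
-m = -5*I*√905/8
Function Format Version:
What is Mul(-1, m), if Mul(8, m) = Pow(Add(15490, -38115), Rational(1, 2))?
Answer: Mul(Rational(-5, 8), I, Pow(905, Rational(1, 2))) ≈ Mul(-18.802, I)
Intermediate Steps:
m = Mul(Rational(5, 8), I, Pow(905, Rational(1, 2))) (m = Mul(Rational(1, 8), Pow(Add(15490, -38115), Rational(1, 2))) = Mul(Rational(1, 8), Pow(-22625, Rational(1, 2))) = Mul(Rational(1, 8), Mul(5, I, Pow(905, Rational(1, 2)))) = Mul(Rational(5, 8), I, Pow(905, Rational(1, 2))) ≈ Mul(18.802, I))
Mul(-1, m) = Mul(-1, Mul(Rational(5, 8), I, Pow(905, Rational(1, 2)))) = Mul(Rational(-5, 8), I, Pow(905, Rational(1, 2)))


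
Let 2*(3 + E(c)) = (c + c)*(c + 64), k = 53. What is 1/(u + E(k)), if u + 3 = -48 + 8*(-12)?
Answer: 1/6051 ≈ 0.00016526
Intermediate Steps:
E(c) = -3 + c*(64 + c) (E(c) = -3 + ((c + c)*(c + 64))/2 = -3 + ((2*c)*(64 + c))/2 = -3 + (2*c*(64 + c))/2 = -3 + c*(64 + c))
u = -147 (u = -3 + (-48 + 8*(-12)) = -3 + (-48 - 96) = -3 - 144 = -147)
1/(u + E(k)) = 1/(-147 + (-3 + 53**2 + 64*53)) = 1/(-147 + (-3 + 2809 + 3392)) = 1/(-147 + 6198) = 1/6051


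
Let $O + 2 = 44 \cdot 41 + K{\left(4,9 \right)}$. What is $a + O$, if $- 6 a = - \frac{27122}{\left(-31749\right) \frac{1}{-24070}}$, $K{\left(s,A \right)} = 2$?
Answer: $\frac{498238858}{95247} \approx 5231.0$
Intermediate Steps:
$a = \frac{326413270}{95247}$ ($a = - \frac{\left(-27122\right) \frac{1}{\left(-31749\right) \frac{1}{-24070}}}{6} = - \frac{\left(-27122\right) \frac{1}{\left(-31749\right) \left(- \frac{1}{24070}\right)}}{6} = - \frac{\left(-27122\right) \frac{1}{\frac{31749}{24070}}}{6} = - \frac{\left(-27122\right) \frac{24070}{31749}}{6} = \left(- \frac{1}{6}\right) \left(- \frac{652826540}{31749}\right) = \frac{326413270}{95247} \approx 3427.0$)
$O = 1804$ ($O = -2 + \left(44 \cdot 41 + 2\right) = -2 + \left(1804 + 2\right) = -2 + 1806 = 1804$)
$a + O = \frac{326413270}{95247} + 1804 = \frac{498238858}{95247}$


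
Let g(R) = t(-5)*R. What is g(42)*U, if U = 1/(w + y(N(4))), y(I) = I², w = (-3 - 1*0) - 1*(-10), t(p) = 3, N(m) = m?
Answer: 126/23 ≈ 5.4783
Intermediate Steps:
w = 7 (w = (-3 + 0) + 10 = -3 + 10 = 7)
g(R) = 3*R
U = 1/23 (U = 1/(7 + 4²) = 1/(7 + 16) = 1/23 ≈ 0.043478)
g(42)*U = (3*42)*(1/23) = 126*(1/23) = 126/23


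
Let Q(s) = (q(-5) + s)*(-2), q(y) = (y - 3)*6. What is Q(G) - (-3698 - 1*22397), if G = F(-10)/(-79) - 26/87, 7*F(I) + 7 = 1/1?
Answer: 1260102913/48111 ≈ 26192.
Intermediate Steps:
F(I) = -6/7 (F(I) = -1 + (⅐)/1 = -1 + (⅐)*1 = -1 + ⅐ = -6/7)
G = -13856/48111 (G = -6/7/(-79) - 26/87 = -6/7*(-1/79) - 26*1/87 = 6/553 - 26/87 = -13856/48111 ≈ -0.28800)
q(y) = -18 + 6*y (q(y) = (-3 + y)*6 = -18 + 6*y)
Q(s) = 96 - 2*s (Q(s) = ((-18 + 6*(-5)) + s)*(-2) = ((-18 - 30) + s)*(-2) = (-48 + s)*(-2) = 96 - 2*s)
Q(G) - (-3698 - 1*22397) = (96 - 2*(-13856/48111)) - (-3698 - 1*22397) = (96 + 27712/48111) - (-3698 - 22397) = 4646368/48111 - 1*(-26095) = 4646368/48111 + 26095 = 1260102913/48111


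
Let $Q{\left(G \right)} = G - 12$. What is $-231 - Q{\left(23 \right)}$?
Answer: $-242$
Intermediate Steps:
$Q{\left(G \right)} = -12 + G$ ($Q{\left(G \right)} = G - 12 = -12 + G$)
$-231 - Q{\left(23 \right)} = -231 - \left(-12 + 23\right) = -231 - 11 = -242$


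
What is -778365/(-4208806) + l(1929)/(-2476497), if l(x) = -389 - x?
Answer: 39538257137/212716233318 ≈ 0.18587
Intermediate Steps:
-778365/(-4208806) + l(1929)/(-2476497) = -778365/(-4208806) + (-389 - 1*1929)/(-2476497) = -778365*(-1/4208806) + (-389 - 1929)*(-1/2476497) = 15885/85894 - 2318*(-1/2476497) = 15885/85894 + 2318/2476497 = 39538257137/212716233318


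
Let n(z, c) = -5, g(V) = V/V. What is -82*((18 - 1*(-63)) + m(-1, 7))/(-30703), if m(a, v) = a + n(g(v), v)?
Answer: 6150/30703 ≈ 0.20031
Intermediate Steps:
g(V) = 1
m(a, v) = -5 + a (m(a, v) = a - 5 = -5 + a)
-82*((18 - 1*(-63)) + m(-1, 7))/(-30703) = -82*((18 - 1*(-63)) + (-5 - 1))/(-30703) = -82*((18 + 63) - 6)*(-1/30703) = -82*(81 - 6)*(-1/30703) = -82*75*(-1/30703) = -6150*(-1/30703) = 6150/30703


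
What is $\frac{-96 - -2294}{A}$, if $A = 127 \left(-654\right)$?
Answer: $- \frac{1099}{41529} \approx -0.026463$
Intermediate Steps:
$A = -83058$
$\frac{-96 - -2294}{A} = \frac{-96 - -2294}{-83058} = \left(-96 + 2294\right) \left(- \frac{1}{83058}\right) = 2198 \left(- \frac{1}{83058}\right) = - \frac{1099}{41529}$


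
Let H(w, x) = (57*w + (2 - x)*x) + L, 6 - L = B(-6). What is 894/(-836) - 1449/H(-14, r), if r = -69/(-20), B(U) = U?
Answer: 33613851/44085206 ≈ 0.76248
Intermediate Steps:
r = 69/20 (r = -69*(-1/20) = 69/20 ≈ 3.4500)
L = 12 (L = 6 - 1*(-6) = 6 + 6 = 12)
H(w, x) = 12 + 57*w + x*(2 - x) (H(w, x) = (57*w + (2 - x)*x) + 12 = (57*w + x*(2 - x)) + 12 = 12 + 57*w + x*(2 - x))
894/(-836) - 1449/H(-14, r) = 894/(-836) - 1449/(12 - (69/20)² + 2*(69/20) + 57*(-14)) = 894*(-1/836) - 1449/(12 - 1*4761/400 + 69/10 - 798) = -447/418 - 1449/(12 - 4761/400 + 69/10 - 798) = -447/418 - 1449/(-316401/400) = -447/418 - 1449*(-400/316401) = -447/418 + 193200/105467 = 33613851/44085206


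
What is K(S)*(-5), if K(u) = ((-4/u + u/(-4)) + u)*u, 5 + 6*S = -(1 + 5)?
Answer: 355/48 ≈ 7.3958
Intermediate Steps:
S = -11/6 (S = -⅚ + (-(1 + 5))/6 = -⅚ + (-1*6)/6 = -⅚ + (⅙)*(-6) = -⅚ - 1 = -11/6 ≈ -1.8333)
K(u) = u*(-4/u + 3*u/4) (K(u) = ((-4/u + u*(-¼)) + u)*u = ((-4/u - u/4) + u)*u = (-4/u + 3*u/4)*u = u*(-4/u + 3*u/4))
K(S)*(-5) = (-4 + 3*(-11/6)²/4)*(-5) = (-4 + (¾)*(121/36))*(-5) = (-4 + 121/48)*(-5) = -71/48*(-5) = 355/48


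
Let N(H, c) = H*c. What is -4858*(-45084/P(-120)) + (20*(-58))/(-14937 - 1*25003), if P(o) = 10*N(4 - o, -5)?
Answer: -54672341273/1547675 ≈ -35325.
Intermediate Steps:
P(o) = -200 + 50*o (P(o) = 10*((4 - o)*(-5)) = 10*(-20 + 5*o) = -200 + 50*o)
-4858*(-45084/P(-120)) + (20*(-58))/(-14937 - 1*25003) = -4858*(-45084/(-200 + 50*(-120))) + (20*(-58))/(-14937 - 1*25003) = -4858*(-45084/(-200 - 6000)) - 1160/(-14937 - 25003) = -4858/((-6200*(-1/45084))) - 1160/(-39940) = -4858/1550/11271 - 1160*(-1/39940) = -4858*11271/1550 + 58/1997 = -27377259/775 + 58/1997 = -54672341273/1547675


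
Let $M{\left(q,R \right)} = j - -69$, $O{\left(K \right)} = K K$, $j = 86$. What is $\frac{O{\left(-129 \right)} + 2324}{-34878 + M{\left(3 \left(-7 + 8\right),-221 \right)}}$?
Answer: $- \frac{18965}{34723} \approx -0.54618$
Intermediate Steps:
$O{\left(K \right)} = K^{2}$
$M{\left(q,R \right)} = 155$ ($M{\left(q,R \right)} = 86 - -69 = 86 + 69 = 155$)
$\frac{O{\left(-129 \right)} + 2324}{-34878 + M{\left(3 \left(-7 + 8\right),-221 \right)}} = \frac{\left(-129\right)^{2} + 2324}{-34878 + 155} = \frac{16641 + 2324}{-34723} = 18965 \left(- \frac{1}{34723}\right) = - \frac{18965}{34723}$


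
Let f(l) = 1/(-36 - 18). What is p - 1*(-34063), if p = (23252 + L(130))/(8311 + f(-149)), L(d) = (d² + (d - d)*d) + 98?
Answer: 15289409459/448793 ≈ 34068.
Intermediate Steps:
f(l) = -1/54 (f(l) = 1/(-54) = -1/54)
L(d) = 98 + d² (L(d) = (d² + 0*d) + 98 = (d² + 0) + 98 = d² + 98 = 98 + d²)
p = 2173500/448793 (p = (23252 + (98 + 130²))/(8311 - 1/54) = (23252 + (98 + 16900))/(448793/54) = (23252 + 16998)*(54/448793) = 40250*(54/448793) = 2173500/448793 ≈ 4.8430)
p - 1*(-34063) = 2173500/448793 - 1*(-34063) = 2173500/448793 + 34063 = 15289409459/448793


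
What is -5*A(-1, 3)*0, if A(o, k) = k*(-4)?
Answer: 0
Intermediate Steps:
A(o, k) = -4*k
-5*A(-1, 3)*0 = -(-20)*3*0 = -5*(-12)*0 = 60*0 = 0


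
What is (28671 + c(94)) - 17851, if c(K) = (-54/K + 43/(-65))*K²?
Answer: -6588/65 ≈ -101.35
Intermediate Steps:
c(K) = K²*(-43/65 - 54/K) (c(K) = (-54/K + 43*(-1/65))*K² = (-54/K - 43/65)*K² = (-43/65 - 54/K)*K² = K²*(-43/65 - 54/K))
(28671 + c(94)) - 17851 = (28671 - 1/65*94*(3510 + 43*94)) - 17851 = (28671 - 1/65*94*(3510 + 4042)) - 17851 = (28671 - 1/65*94*7552) - 17851 = (28671 - 709888/65) - 17851 = 1153727/65 - 17851 = -6588/65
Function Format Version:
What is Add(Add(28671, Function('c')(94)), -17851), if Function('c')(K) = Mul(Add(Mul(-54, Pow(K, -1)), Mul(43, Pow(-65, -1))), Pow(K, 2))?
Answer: Rational(-6588, 65) ≈ -101.35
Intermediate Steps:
Function('c')(K) = Mul(Pow(K, 2), Add(Rational(-43, 65), Mul(-54, Pow(K, -1)))) (Function('c')(K) = Mul(Add(Mul(-54, Pow(K, -1)), Mul(43, Rational(-1, 65))), Pow(K, 2)) = Mul(Add(Mul(-54, Pow(K, -1)), Rational(-43, 65)), Pow(K, 2)) = Mul(Add(Rational(-43, 65), Mul(-54, Pow(K, -1))), Pow(K, 2)) = Mul(Pow(K, 2), Add(Rational(-43, 65), Mul(-54, Pow(K, -1)))))
Add(Add(28671, Function('c')(94)), -17851) = Add(Add(28671, Mul(Rational(-1, 65), 94, Add(3510, Mul(43, 94)))), -17851) = Add(Add(28671, Mul(Rational(-1, 65), 94, Add(3510, 4042))), -17851) = Add(Add(28671, Mul(Rational(-1, 65), 94, 7552)), -17851) = Add(Add(28671, Rational(-709888, 65)), -17851) = Add(Rational(1153727, 65), -17851) = Rational(-6588, 65)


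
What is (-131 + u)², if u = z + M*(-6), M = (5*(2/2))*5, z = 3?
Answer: 77284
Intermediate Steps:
M = 25 (M = (5*(2*(½)))*5 = (5*1)*5 = 5*5 = 25)
u = -147 (u = 3 + 25*(-6) = 3 - 150 = -147)
(-131 + u)² = (-131 - 147)² = (-278)² = 77284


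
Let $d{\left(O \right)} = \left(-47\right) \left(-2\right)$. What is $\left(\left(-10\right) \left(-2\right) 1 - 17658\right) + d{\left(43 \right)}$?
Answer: $-17544$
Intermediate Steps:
$d{\left(O \right)} = 94$
$\left(\left(-10\right) \left(-2\right) 1 - 17658\right) + d{\left(43 \right)} = \left(\left(-10\right) \left(-2\right) 1 - 17658\right) + 94 = \left(20 \cdot 1 - 17658\right) + 94 = \left(20 - 17658\right) + 94 = -17638 + 94 = -17544$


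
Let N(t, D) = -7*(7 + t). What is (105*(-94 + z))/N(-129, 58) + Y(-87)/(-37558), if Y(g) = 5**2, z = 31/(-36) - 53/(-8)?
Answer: -596551535/54984912 ≈ -10.849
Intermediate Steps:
z = 415/72 (z = 31*(-1/36) - 53*(-1/8) = -31/36 + 53/8 = 415/72 ≈ 5.7639)
N(t, D) = -49 - 7*t
Y(g) = 25
(105*(-94 + z))/N(-129, 58) + Y(-87)/(-37558) = (105*(-94 + 415/72))/(-49 - 7*(-129)) + 25/(-37558) = (105*(-6353/72))/(-49 + 903) + 25*(-1/37558) = -222355/24/854 - 25/37558 = -222355/24*1/854 - 25/37558 = -31765/2928 - 25/37558 = -596551535/54984912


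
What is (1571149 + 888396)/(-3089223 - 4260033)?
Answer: -2459545/7349256 ≈ -0.33467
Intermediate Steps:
(1571149 + 888396)/(-3089223 - 4260033) = 2459545/(-7349256) = 2459545*(-1/7349256) = -2459545/7349256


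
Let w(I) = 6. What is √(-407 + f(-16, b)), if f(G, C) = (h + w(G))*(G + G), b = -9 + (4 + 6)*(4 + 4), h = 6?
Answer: I*√791 ≈ 28.125*I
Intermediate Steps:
b = 71 (b = -9 + 10*8 = -9 + 80 = 71)
f(G, C) = 24*G (f(G, C) = (6 + 6)*(G + G) = 12*(2*G) = 24*G)
√(-407 + f(-16, b)) = √(-407 + 24*(-16)) = √(-407 - 384) = √(-791) = I*√791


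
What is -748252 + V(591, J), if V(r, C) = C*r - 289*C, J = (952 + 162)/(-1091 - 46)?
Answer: -851098952/1137 ≈ -7.4855e+5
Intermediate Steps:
J = -1114/1137 (J = 1114/(-1137) = 1114*(-1/1137) = -1114/1137 ≈ -0.97977)
V(r, C) = -289*C + C*r
-748252 + V(591, J) = -748252 - 1114*(-289 + 591)/1137 = -748252 - 1114/1137*302 = -748252 - 336428/1137 = -851098952/1137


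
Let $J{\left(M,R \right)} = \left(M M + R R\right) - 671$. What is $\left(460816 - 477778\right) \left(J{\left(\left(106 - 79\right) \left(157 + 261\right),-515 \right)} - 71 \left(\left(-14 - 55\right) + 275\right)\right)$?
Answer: $-2164753606488$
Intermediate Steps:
$J{\left(M,R \right)} = -671 + M^{2} + R^{2}$ ($J{\left(M,R \right)} = \left(M^{2} + R^{2}\right) - 671 = -671 + M^{2} + R^{2}$)
$\left(460816 - 477778\right) \left(J{\left(\left(106 - 79\right) \left(157 + 261\right),-515 \right)} - 71 \left(\left(-14 - 55\right) + 275\right)\right) = \left(460816 - 477778\right) \left(\left(-671 + \left(\left(106 - 79\right) \left(157 + 261\right)\right)^{2} + \left(-515\right)^{2}\right) - 71 \left(\left(-14 - 55\right) + 275\right)\right) = - 16962 \left(\left(-671 + \left(27 \cdot 418\right)^{2} + 265225\right) - 71 \left(\left(-14 - 55\right) + 275\right)\right) = - 16962 \left(\left(-671 + 11286^{2} + 265225\right) - 71 \left(-69 + 275\right)\right) = - 16962 \left(\left(-671 + 127373796 + 265225\right) - 14626\right) = - 16962 \left(127638350 - 14626\right) = \left(-16962\right) 127623724 = -2164753606488$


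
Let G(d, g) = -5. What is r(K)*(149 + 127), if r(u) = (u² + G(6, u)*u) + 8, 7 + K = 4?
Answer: 8832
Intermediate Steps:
K = -3 (K = -7 + 4 = -3)
r(u) = 8 + u² - 5*u (r(u) = (u² - 5*u) + 8 = 8 + u² - 5*u)
r(K)*(149 + 127) = (8 + (-3)² - 5*(-3))*(149 + 127) = (8 + 9 + 15)*276 = 32*276 = 8832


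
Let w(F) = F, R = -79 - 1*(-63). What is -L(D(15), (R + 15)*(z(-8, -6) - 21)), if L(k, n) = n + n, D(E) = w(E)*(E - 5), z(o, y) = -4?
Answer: -50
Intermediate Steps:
R = -16 (R = -79 + 63 = -16)
D(E) = E*(-5 + E) (D(E) = E*(E - 5) = E*(-5 + E))
L(k, n) = 2*n
-L(D(15), (R + 15)*(z(-8, -6) - 21)) = -2*(-16 + 15)*(-4 - 21) = -2*(-1*(-25)) = -2*25 = -1*50 = -50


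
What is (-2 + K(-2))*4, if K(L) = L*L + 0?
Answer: 8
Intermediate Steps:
K(L) = L² (K(L) = L² + 0 = L²)
(-2 + K(-2))*4 = (-2 + (-2)²)*4 = (-2 + 4)*4 = 2*4 = 8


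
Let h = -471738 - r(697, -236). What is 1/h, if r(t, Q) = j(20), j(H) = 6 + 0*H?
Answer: -1/471744 ≈ -2.1198e-6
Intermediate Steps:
j(H) = 6 (j(H) = 6 + 0 = 6)
r(t, Q) = 6
h = -471744 (h = -471738 - 1*6 = -471738 - 6 = -471744)
1/h = 1/(-471744) = -1/471744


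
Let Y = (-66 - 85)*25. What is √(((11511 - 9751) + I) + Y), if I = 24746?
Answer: √22731 ≈ 150.77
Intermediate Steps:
Y = -3775 (Y = -151*25 = -3775)
√(((11511 - 9751) + I) + Y) = √(((11511 - 9751) + 24746) - 3775) = √((1760 + 24746) - 3775) = √(26506 - 3775) = √22731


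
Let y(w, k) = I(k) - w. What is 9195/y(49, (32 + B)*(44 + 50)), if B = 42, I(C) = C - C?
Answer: -9195/49 ≈ -187.65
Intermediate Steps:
I(C) = 0
y(w, k) = -w (y(w, k) = 0 - w = -w)
9195/y(49, (32 + B)*(44 + 50)) = 9195/((-1*49)) = 9195/(-49) = 9195*(-1/49) = -9195/49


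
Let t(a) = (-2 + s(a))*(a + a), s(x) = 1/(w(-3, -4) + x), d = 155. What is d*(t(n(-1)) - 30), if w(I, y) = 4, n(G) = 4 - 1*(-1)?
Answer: -68200/9 ≈ -7577.8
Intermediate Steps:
n(G) = 5 (n(G) = 4 + 1 = 5)
s(x) = 1/(4 + x)
t(a) = 2*a*(-2 + 1/(4 + a)) (t(a) = (-2 + 1/(4 + a))*(a + a) = (-2 + 1/(4 + a))*(2*a) = 2*a*(-2 + 1/(4 + a)))
d*(t(n(-1)) - 30) = 155*(-2*5*(7 + 2*5)/(4 + 5) - 30) = 155*(-2*5*(7 + 10)/9 - 30) = 155*(-2*5*1/9*17 - 30) = 155*(-170/9 - 30) = 155*(-440/9) = -68200/9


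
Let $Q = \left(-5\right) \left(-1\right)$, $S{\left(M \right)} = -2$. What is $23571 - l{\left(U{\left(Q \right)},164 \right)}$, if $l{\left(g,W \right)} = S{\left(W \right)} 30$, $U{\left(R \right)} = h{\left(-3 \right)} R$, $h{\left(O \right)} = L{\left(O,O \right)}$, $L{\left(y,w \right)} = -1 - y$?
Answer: $23631$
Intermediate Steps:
$h{\left(O \right)} = -1 - O$
$Q = 5$
$U{\left(R \right)} = 2 R$ ($U{\left(R \right)} = \left(-1 - -3\right) R = \left(-1 + 3\right) R = 2 R$)
$l{\left(g,W \right)} = -60$ ($l{\left(g,W \right)} = \left(-2\right) 30 = -60$)
$23571 - l{\left(U{\left(Q \right)},164 \right)} = 23571 - -60 = 23571 + 60 = 23631$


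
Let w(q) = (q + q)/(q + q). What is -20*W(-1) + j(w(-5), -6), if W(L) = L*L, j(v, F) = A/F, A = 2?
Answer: -61/3 ≈ -20.333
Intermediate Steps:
w(q) = 1 (w(q) = (2*q)/((2*q)) = (2*q)*(1/(2*q)) = 1)
j(v, F) = 2/F
W(L) = L**2
-20*W(-1) + j(w(-5), -6) = -20*(-1)**2 + 2/(-6) = -20*1 + 2*(-1/6) = -20 - 1/3 = -61/3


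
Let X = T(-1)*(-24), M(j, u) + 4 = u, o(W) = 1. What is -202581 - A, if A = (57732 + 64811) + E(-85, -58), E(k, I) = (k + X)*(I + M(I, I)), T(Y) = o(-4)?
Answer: -338204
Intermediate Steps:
M(j, u) = -4 + u
T(Y) = 1
X = -24 (X = 1*(-24) = -24)
E(k, I) = (-24 + k)*(-4 + 2*I) (E(k, I) = (k - 24)*(I + (-4 + I)) = (-24 + k)*(-4 + 2*I))
A = 135623 (A = (57732 + 64811) + (96 - 48*(-58) - 58*(-85) - 85*(-4 - 58)) = 122543 + (96 + 2784 + 4930 - 85*(-62)) = 122543 + (96 + 2784 + 4930 + 5270) = 122543 + 13080 = 135623)
-202581 - A = -202581 - 1*135623 = -202581 - 135623 = -338204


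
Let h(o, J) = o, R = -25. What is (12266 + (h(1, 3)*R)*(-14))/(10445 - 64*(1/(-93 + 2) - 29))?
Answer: 1148056/1119455 ≈ 1.0255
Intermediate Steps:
(12266 + (h(1, 3)*R)*(-14))/(10445 - 64*(1/(-93 + 2) - 29)) = (12266 + (1*(-25))*(-14))/(10445 - 64*(1/(-93 + 2) - 29)) = (12266 - 25*(-14))/(10445 - 64*(1/(-91) - 29)) = (12266 + 350)/(10445 - 64*(-1/91 - 29)) = 12616/(10445 - 64*(-2640/91)) = 12616/(10445 + 168960/91) = 12616/(1119455/91) = 12616*(91/1119455) = 1148056/1119455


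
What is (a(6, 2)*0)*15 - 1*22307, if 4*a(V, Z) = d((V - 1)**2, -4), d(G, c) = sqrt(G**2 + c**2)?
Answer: -22307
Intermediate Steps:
a(V, Z) = sqrt(16 + (-1 + V)**4)/4 (a(V, Z) = sqrt(((V - 1)**2)**2 + (-4)**2)/4 = sqrt(((-1 + V)**2)**2 + 16)/4 = sqrt((-1 + V)**4 + 16)/4 = sqrt(16 + (-1 + V)**4)/4)
(a(6, 2)*0)*15 - 1*22307 = ((sqrt(16 + (-1 + 6)**4)/4)*0)*15 - 1*22307 = ((sqrt(16 + 5**4)/4)*0)*15 - 22307 = ((sqrt(16 + 625)/4)*0)*15 - 22307 = ((sqrt(641)/4)*0)*15 - 22307 = 0*15 - 22307 = 0 - 22307 = -22307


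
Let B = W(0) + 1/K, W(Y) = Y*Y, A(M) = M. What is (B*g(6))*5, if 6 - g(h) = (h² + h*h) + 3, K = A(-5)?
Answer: 69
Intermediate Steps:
K = -5
W(Y) = Y²
g(h) = 3 - 2*h² (g(h) = 6 - ((h² + h*h) + 3) = 6 - ((h² + h²) + 3) = 6 - (2*h² + 3) = 6 - (3 + 2*h²) = 6 + (-3 - 2*h²) = 3 - 2*h²)
B = -⅕ (B = 0² + 1/(-5) = 0 - ⅕ = -⅕ ≈ -0.20000)
(B*g(6))*5 = -(3 - 2*6²)/5*5 = -(3 - 2*36)/5*5 = -(3 - 72)/5*5 = -⅕*(-69)*5 = (69/5)*5 = 69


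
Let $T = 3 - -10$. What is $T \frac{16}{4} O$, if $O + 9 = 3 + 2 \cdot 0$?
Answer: $-312$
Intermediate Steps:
$O = -6$ ($O = -9 + \left(3 + 2 \cdot 0\right) = -9 + \left(3 + 0\right) = -9 + 3 = -6$)
$T = 13$ ($T = 3 + 10 = 13$)
$T \frac{16}{4} O = 13 \cdot \frac{16}{4} \left(-6\right) = 13 \cdot 16 \cdot \frac{1}{4} \left(-6\right) = 13 \cdot 4 \left(-6\right) = 52 \left(-6\right) = -312$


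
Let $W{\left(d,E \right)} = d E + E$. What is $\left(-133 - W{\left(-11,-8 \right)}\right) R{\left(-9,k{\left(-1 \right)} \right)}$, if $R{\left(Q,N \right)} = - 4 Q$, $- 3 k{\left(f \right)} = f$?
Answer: $-7668$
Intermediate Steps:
$k{\left(f \right)} = - \frac{f}{3}$
$W{\left(d,E \right)} = E + E d$ ($W{\left(d,E \right)} = E d + E = E + E d$)
$\left(-133 - W{\left(-11,-8 \right)}\right) R{\left(-9,k{\left(-1 \right)} \right)} = \left(-133 - - 8 \left(1 - 11\right)\right) \left(\left(-4\right) \left(-9\right)\right) = \left(-133 - \left(-8\right) \left(-10\right)\right) 36 = \left(-133 - 80\right) 36 = \left(-213\right) 36 = -7668$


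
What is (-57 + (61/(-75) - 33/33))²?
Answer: 19456921/5625 ≈ 3459.0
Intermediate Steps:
(-57 + (61/(-75) - 33/33))² = (-57 + (61*(-1/75) - 33*1/33))² = (-57 + (-61/75 - 1))² = (-57 - 136/75)² = (-4411/75)² = 19456921/5625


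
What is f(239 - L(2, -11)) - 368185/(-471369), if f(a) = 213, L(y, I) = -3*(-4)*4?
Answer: 100769782/471369 ≈ 213.78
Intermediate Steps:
L(y, I) = 48 (L(y, I) = 12*4 = 48)
f(239 - L(2, -11)) - 368185/(-471369) = 213 - 368185/(-471369) = 213 - 368185*(-1)/471369 = 213 - 1*(-368185/471369) = 213 + 368185/471369 = 100769782/471369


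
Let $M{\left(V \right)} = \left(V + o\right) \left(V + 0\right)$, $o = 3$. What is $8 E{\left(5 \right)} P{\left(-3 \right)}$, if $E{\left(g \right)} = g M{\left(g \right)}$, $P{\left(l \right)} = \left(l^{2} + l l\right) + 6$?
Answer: $38400$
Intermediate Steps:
$P{\left(l \right)} = 6 + 2 l^{2}$ ($P{\left(l \right)} = \left(l^{2} + l^{2}\right) + 6 = 2 l^{2} + 6 = 6 + 2 l^{2}$)
$M{\left(V \right)} = V \left(3 + V\right)$ ($M{\left(V \right)} = \left(V + 3\right) \left(V + 0\right) = \left(3 + V\right) V = V \left(3 + V\right)$)
$E{\left(g \right)} = g^{2} \left(3 + g\right)$ ($E{\left(g \right)} = g g \left(3 + g\right) = g^{2} \left(3 + g\right)$)
$8 E{\left(5 \right)} P{\left(-3 \right)} = 8 \cdot 5^{2} \left(3 + 5\right) \left(6 + 2 \left(-3\right)^{2}\right) = 8 \cdot 25 \cdot 8 \left(6 + 2 \cdot 9\right) = 8 \cdot 200 \left(6 + 18\right) = 1600 \cdot 24 = 38400$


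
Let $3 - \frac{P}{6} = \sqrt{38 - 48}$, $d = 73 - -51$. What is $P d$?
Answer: $2232 - 744 i \sqrt{10} \approx 2232.0 - 2352.7 i$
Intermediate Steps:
$d = 124$ ($d = 73 + 51 = 124$)
$P = 18 - 6 i \sqrt{10}$ ($P = 18 - 6 \sqrt{38 - 48} = 18 - 6 \sqrt{-10} = 18 - 6 i \sqrt{10} \approx 18.0 - 18.974 i$)
$P d = \left(18 - 6 i \sqrt{10}\right) 124 = 2232 - 744 i \sqrt{10}$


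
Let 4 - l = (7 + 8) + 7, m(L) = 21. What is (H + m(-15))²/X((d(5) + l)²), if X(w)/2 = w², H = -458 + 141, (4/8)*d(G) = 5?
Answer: 1369/128 ≈ 10.695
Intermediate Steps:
d(G) = 10 (d(G) = 2*5 = 10)
H = -317
l = -18 (l = 4 - ((7 + 8) + 7) = 4 - (15 + 7) = 4 - 1*22 = 4 - 22 = -18)
X(w) = 2*w²
(H + m(-15))²/X((d(5) + l)²) = (-317 + 21)²/((2*((10 - 18)²)²)) = (-296)²/((2*((-8)²)²)) = 87616/((2*64²)) = 87616/((2*4096)) = 87616/8192 = 87616*(1/8192) = 1369/128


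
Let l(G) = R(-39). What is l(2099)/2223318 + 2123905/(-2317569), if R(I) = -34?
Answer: -262344167452/286260715219 ≈ -0.91645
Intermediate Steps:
l(G) = -34
l(2099)/2223318 + 2123905/(-2317569) = -34/2223318 + 2123905/(-2317569) = -34*1/2223318 + 2123905*(-1/2317569) = -17/1111659 - 2123905/2317569 = -262344167452/286260715219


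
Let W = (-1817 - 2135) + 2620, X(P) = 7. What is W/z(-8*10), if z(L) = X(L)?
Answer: -1332/7 ≈ -190.29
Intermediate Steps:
z(L) = 7
W = -1332 (W = -3952 + 2620 = -1332)
W/z(-8*10) = -1332/7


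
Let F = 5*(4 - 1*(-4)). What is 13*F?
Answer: 520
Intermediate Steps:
F = 40 (F = 5*(4 + 4) = 5*8 = 40)
13*F = 13*40 = 520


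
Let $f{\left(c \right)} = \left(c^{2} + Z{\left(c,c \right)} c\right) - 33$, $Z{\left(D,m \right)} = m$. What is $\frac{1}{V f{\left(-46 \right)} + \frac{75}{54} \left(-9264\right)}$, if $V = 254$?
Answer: $\frac{3}{3161038} \approx 9.4905 \cdot 10^{-7}$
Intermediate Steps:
$f{\left(c \right)} = -33 + 2 c^{2}$ ($f{\left(c \right)} = \left(c^{2} + c c\right) - 33 = \left(c^{2} + c^{2}\right) - 33 = 2 c^{2} - 33 = -33 + 2 c^{2}$)
$\frac{1}{V f{\left(-46 \right)} + \frac{75}{54} \left(-9264\right)} = \frac{1}{254 \left(-33 + 2 \left(-46\right)^{2}\right) + \frac{75}{54} \left(-9264\right)} = \frac{1}{254 \left(-33 + 2 \cdot 2116\right) + 75 \cdot \frac{1}{54} \left(-9264\right)} = \frac{1}{254 \left(-33 + 4232\right) + \frac{25}{18} \left(-9264\right)} = \frac{1}{254 \cdot 4199 - \frac{38600}{3}} = \frac{1}{1066546 - \frac{38600}{3}} = \frac{1}{\frac{3161038}{3}} = \frac{3}{3161038}$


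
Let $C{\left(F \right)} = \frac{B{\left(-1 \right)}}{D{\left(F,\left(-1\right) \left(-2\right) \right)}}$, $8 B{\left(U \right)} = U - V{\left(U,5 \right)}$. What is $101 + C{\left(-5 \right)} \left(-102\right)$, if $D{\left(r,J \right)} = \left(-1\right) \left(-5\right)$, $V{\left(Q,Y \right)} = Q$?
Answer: $101$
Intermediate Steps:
$B{\left(U \right)} = 0$ ($B{\left(U \right)} = \frac{U - U}{8} = \frac{1}{8} \cdot 0 = 0$)
$D{\left(r,J \right)} = 5$
$C{\left(F \right)} = 0$ ($C{\left(F \right)} = \frac{0}{5} = 0 \cdot \frac{1}{5} = 0$)
$101 + C{\left(-5 \right)} \left(-102\right) = 101 + 0 \left(-102\right) = 101 + 0 = 101$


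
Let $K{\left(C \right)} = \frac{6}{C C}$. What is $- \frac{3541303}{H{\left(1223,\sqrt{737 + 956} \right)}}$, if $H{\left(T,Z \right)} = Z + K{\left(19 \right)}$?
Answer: $\frac{7670462298}{220633417} - \frac{461506148263 \sqrt{1693}}{220633417} \approx -86032.0$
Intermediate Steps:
$K{\left(C \right)} = \frac{6}{C^{2}}$
$H{\left(T,Z \right)} = \frac{6}{361} + Z$ ($H{\left(T,Z \right)} = Z + \frac{6}{361} = \frac{6}{361} + Z$)
$- \frac{3541303}{H{\left(1223,\sqrt{737 + 956} \right)}} = - \frac{3541303}{\frac{6}{361} + \sqrt{737 + 956}} = - \frac{3541303}{\frac{6}{361} + \sqrt{1693}}$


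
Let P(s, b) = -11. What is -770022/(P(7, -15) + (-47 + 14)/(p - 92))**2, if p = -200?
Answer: -5968650528/918731 ≈ -6496.6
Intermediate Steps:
-770022/(P(7, -15) + (-47 + 14)/(p - 92))**2 = -770022/(-11 + (-47 + 14)/(-200 - 92))**2 = -770022/(-11 - 33/(-292))**2 = -770022/(-11 - 33*(-1/292))**2 = -770022/(-11 + 33/292)**2 = -770022/((-3179/292)**2) = -770022/10106041/85264 = -770022*85264/10106041 = -5968650528/918731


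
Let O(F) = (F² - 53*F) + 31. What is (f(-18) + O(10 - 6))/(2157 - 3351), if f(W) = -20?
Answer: 185/1194 ≈ 0.15494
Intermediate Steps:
O(F) = 31 + F² - 53*F
(f(-18) + O(10 - 6))/(2157 - 3351) = (-20 + (31 + (10 - 6)² - 53*(10 - 6)))/(2157 - 3351) = (-20 + (31 + 4² - 53*4))/(-1194) = (-20 + (31 + 16 - 212))*(-1/1194) = (-20 - 165)*(-1/1194) = -185*(-1/1194) = 185/1194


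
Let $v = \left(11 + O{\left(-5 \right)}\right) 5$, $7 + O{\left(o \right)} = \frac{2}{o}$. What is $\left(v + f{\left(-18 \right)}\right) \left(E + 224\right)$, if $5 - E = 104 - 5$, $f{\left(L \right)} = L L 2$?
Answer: $86580$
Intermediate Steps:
$O{\left(o \right)} = -7 + \frac{2}{o}$
$f{\left(L \right)} = 2 L^{2}$ ($f{\left(L \right)} = L^{2} \cdot 2 = 2 L^{2}$)
$E = -94$ ($E = 5 - \left(104 - 5\right) = 5 - 99 = -94$)
$v = 18$ ($v = \left(11 - \left(7 - \frac{2}{-5}\right)\right) 5 = \left(11 + \left(-7 + 2 \left(- \frac{1}{5}\right)\right)\right) 5 = \left(11 - \frac{37}{5}\right) 5 = \frac{18}{5} \cdot 5 = 18$)
$\left(v + f{\left(-18 \right)}\right) \left(E + 224\right) = \left(18 + 2 \left(-18\right)^{2}\right) \left(-94 + 224\right) = \left(18 + 2 \cdot 324\right) 130 = \left(18 + 648\right) 130 = 666 \cdot 130 = 86580$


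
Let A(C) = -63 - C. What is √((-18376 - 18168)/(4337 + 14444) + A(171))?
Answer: I*√83224207738/18781 ≈ 15.361*I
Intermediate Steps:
√((-18376 - 18168)/(4337 + 14444) + A(171)) = √((-18376 - 18168)/(4337 + 14444) + (-63 - 1*171)) = √(-36544/18781 + (-63 - 171)) = √(-36544*1/18781 - 234) = √(-36544/18781 - 234) = √(-4431298/18781) = I*√83224207738/18781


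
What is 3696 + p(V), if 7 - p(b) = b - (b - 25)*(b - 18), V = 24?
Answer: 3673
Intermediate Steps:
p(b) = 7 - b + (-25 + b)*(-18 + b) (p(b) = 7 - (b - (b - 25)*(b - 18)) = 7 - (b - (-25 + b)*(-18 + b)) = 7 + (-b + (-25 + b)*(-18 + b)) = 7 - b + (-25 + b)*(-18 + b))
3696 + p(V) = 3696 + (457 + 24² - 44*24) = 3696 + (457 + 576 - 1056) = 3696 - 23 = 3673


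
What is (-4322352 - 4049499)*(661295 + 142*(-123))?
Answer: -5390040457479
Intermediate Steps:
(-4322352 - 4049499)*(661295 + 142*(-123)) = -8371851*(661295 - 17466) = -8371851*643829 = -5390040457479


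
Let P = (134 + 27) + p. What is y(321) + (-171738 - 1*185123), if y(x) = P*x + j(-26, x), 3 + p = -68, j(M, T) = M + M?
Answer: -328023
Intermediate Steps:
j(M, T) = 2*M
p = -71 (p = -3 - 68 = -71)
P = 90 (P = (134 + 27) - 71 = 161 - 71 = 90)
y(x) = -52 + 90*x (y(x) = 90*x + 2*(-26) = 90*x - 52 = -52 + 90*x)
y(321) + (-171738 - 1*185123) = (-52 + 90*321) + (-171738 - 1*185123) = (-52 + 28890) + (-171738 - 185123) = 28838 - 356861 = -328023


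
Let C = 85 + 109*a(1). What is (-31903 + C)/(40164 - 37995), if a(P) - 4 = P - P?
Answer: -31382/2169 ≈ -14.468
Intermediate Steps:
a(P) = 4 (a(P) = 4 + (P - P) = 4 + 0 = 4)
C = 521 (C = 85 + 109*4 = 85 + 436 = 521)
(-31903 + C)/(40164 - 37995) = (-31903 + 521)/(40164 - 37995) = -31382/2169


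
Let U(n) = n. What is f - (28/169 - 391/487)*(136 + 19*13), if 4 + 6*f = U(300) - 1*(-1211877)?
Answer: 99885988433/493818 ≈ 2.0227e+5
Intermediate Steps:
f = 1212173/6 (f = -⅔ + (300 - 1*(-1211877))/6 = -⅔ + (300 + 1211877)/6 = -⅔ + (⅙)*1212177 = -⅔ + 404059/2 = 1212173/6 ≈ 2.0203e+5)
f - (28/169 - 391/487)*(136 + 19*13) = 1212173/6 - (28/169 - 391/487)*(136 + 19*13) = 1212173/6 - (28*(1/169) - 391*1/487)*(136 + 247) = 1212173/6 - (28/169 - 391/487)*383 = 1212173/6 - (-52443)*383/82303 = 1212173/6 - 1*(-20085669/82303) = 1212173/6 + 20085669/82303 = 99885988433/493818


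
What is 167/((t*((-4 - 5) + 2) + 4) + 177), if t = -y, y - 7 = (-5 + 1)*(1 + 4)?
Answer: 167/90 ≈ 1.8556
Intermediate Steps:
y = -13 (y = 7 + (-5 + 1)*(1 + 4) = 7 - 4*5 = 7 - 20 = -13)
t = 13 (t = -1*(-13) = 13)
167/((t*((-4 - 5) + 2) + 4) + 177) = 167/((13*((-4 - 5) + 2) + 4) + 177) = 167/((13*(-9 + 2) + 4) + 177) = 167/((13*(-7) + 4) + 177) = 167/((-91 + 4) + 177) = 167/(-87 + 177) = 167/90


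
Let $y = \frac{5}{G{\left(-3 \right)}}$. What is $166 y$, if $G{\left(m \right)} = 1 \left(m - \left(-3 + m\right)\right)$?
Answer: $\frac{830}{3} \approx 276.67$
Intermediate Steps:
$G{\left(m \right)} = 3$ ($G{\left(m \right)} = 1 \cdot 3 = 3$)
$y = \frac{5}{3} \approx 1.6667$
$166 y = 166 \cdot \frac{5}{3} = \frac{830}{3}$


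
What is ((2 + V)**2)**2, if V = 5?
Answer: 2401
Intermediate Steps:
((2 + V)**2)**2 = ((2 + 5)**2)**2 = (7**2)**2 = 49**2 = 2401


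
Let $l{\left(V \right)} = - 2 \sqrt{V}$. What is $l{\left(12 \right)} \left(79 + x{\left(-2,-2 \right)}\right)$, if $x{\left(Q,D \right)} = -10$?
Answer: $- 276 \sqrt{3} \approx -478.05$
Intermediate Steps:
$l{\left(12 \right)} \left(79 + x{\left(-2,-2 \right)}\right) = - 2 \sqrt{12} \left(79 - 10\right) = - 2 \cdot 2 \sqrt{3} \cdot 69 = - 4 \sqrt{3} \cdot 69 = - 276 \sqrt{3}$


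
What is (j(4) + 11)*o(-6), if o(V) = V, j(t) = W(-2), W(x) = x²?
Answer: -90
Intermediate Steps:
j(t) = 4 (j(t) = (-2)² = 4)
(j(4) + 11)*o(-6) = (4 + 11)*(-6) = 15*(-6) = -90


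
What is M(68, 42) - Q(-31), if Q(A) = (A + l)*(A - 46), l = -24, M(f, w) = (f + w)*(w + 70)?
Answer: 8085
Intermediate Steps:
M(f, w) = (70 + w)*(f + w) (M(f, w) = (f + w)*(70 + w) = (70 + w)*(f + w))
Q(A) = (-46 + A)*(-24 + A) (Q(A) = (A - 24)*(A - 46) = (-24 + A)*(-46 + A) = (-46 + A)*(-24 + A))
M(68, 42) - Q(-31) = (42² + 70*68 + 70*42 + 68*42) - (1104 + (-31)² - 70*(-31)) = (1764 + 4760 + 2940 + 2856) - (1104 + 961 + 2170) = 12320 - 1*4235 = 12320 - 4235 = 8085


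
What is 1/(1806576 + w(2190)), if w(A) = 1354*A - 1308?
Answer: 1/4770528 ≈ 2.0962e-7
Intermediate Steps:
w(A) = -1308 + 1354*A
1/(1806576 + w(2190)) = 1/(1806576 + (-1308 + 1354*2190)) = 1/(1806576 + (-1308 + 2965260)) = 1/(1806576 + 2963952) = 1/4770528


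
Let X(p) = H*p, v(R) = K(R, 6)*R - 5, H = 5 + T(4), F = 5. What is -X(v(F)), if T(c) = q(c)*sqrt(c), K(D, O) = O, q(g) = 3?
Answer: -275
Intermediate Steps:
T(c) = 3*sqrt(c)
H = 11 (H = 5 + 3*sqrt(4) = 5 + 3*2 = 5 + 6 = 11)
v(R) = -5 + 6*R (v(R) = 6*R - 5 = -5 + 6*R)
X(p) = 11*p
-X(v(F)) = -11*(-5 + 6*5) = -11*(-5 + 30) = -11*25 = -1*275 = -275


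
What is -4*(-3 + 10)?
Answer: -28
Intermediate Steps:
-4*(-3 + 10) = -4*7 = -28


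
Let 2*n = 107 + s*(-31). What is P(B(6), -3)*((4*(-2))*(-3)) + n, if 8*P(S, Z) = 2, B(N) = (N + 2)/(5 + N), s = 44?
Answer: -1245/2 ≈ -622.50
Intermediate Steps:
B(N) = (2 + N)/(5 + N)
P(S, Z) = ¼ (P(S, Z) = (⅛)*2 = ¼)
n = -1257/2 (n = (107 + 44*(-31))/2 = (107 - 1364)/2 = (½)*(-1257) = -1257/2 ≈ -628.50)
P(B(6), -3)*((4*(-2))*(-3)) + n = ((4*(-2))*(-3))/4 - 1257/2 = (-8*(-3))/4 - 1257/2 = (¼)*24 - 1257/2 = 6 - 1257/2 = -1245/2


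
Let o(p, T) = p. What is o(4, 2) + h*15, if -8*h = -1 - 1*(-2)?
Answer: 17/8 ≈ 2.1250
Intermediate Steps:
h = -⅛ (h = -(-1 - 1*(-2))/8 = -(-1 + 2)/8 = -⅛*1 = -⅛ ≈ -0.12500)
o(4, 2) + h*15 = 4 - ⅛*15 = 4 - 15/8 = 17/8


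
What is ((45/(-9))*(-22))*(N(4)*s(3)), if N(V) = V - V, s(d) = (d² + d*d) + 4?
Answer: 0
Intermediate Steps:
s(d) = 4 + 2*d² (s(d) = (d² + d²) + 4 = 2*d² + 4 = 4 + 2*d²)
N(V) = 0
((45/(-9))*(-22))*(N(4)*s(3)) = ((45/(-9))*(-22))*(0*(4 + 2*3²)) = ((45*(-⅑))*(-22))*(0*(4 + 2*9)) = (-5*(-22))*(0*(4 + 18)) = 110*(0*22) = 110*0 = 0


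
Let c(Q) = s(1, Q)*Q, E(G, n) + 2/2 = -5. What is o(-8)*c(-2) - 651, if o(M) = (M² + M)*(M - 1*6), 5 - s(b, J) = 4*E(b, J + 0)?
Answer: 44821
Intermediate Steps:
E(G, n) = -6 (E(G, n) = -1 - 5 = -6)
s(b, J) = 29 (s(b, J) = 5 - 4*(-6) = 5 - 1*(-24) = 5 + 24 = 29)
o(M) = (-6 + M)*(M + M²) (o(M) = (M + M²)*(M - 6) = (M + M²)*(-6 + M) = (-6 + M)*(M + M²))
c(Q) = 29*Q
o(-8)*c(-2) - 651 = (-8*(-6 + (-8)² - 5*(-8)))*(29*(-2)) - 651 = -8*(-6 + 64 + 40)*(-58) - 651 = -8*98*(-58) - 651 = -784*(-58) - 651 = 45472 - 651 = 44821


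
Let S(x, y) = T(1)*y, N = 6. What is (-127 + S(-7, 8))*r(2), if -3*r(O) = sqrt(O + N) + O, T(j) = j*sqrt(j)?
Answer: 238/3 + 238*sqrt(2)/3 ≈ 191.53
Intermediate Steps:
T(j) = j**(3/2)
S(x, y) = y (S(x, y) = 1**(3/2)*y = 1*y = y)
r(O) = -O/3 - sqrt(6 + O)/3 (r(O) = -(sqrt(O + 6) + O)/3 = -(sqrt(6 + O) + O)/3 = -(O + sqrt(6 + O))/3 = -O/3 - sqrt(6 + O)/3)
(-127 + S(-7, 8))*r(2) = (-127 + 8)*(-1/3*2 - sqrt(6 + 2)/3) = -119*(-2/3 - 2*sqrt(2)/3) = 238/3 + 238*sqrt(2)/3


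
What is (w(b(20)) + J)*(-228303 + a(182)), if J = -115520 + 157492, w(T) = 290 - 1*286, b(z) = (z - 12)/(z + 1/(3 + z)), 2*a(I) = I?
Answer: -9579426912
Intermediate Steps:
a(I) = I/2
b(z) = (-12 + z)/(z + 1/(3 + z))
w(T) = 4 (w(T) = 290 - 286 = 4)
J = 41972
(w(b(20)) + J)*(-228303 + a(182)) = (4 + 41972)*(-228303 + (½)*182) = 41976*(-228303 + 91) = 41976*(-228212) = -9579426912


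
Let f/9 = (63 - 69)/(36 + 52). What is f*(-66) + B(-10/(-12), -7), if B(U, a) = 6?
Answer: 93/2 ≈ 46.500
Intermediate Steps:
f = -27/44 (f = 9*((63 - 69)/(36 + 52)) = 9*(-6/88) = 9*(-6*1/88) = 9*(-3/44) = -27/44 ≈ -0.61364)
f*(-66) + B(-10/(-12), -7) = -27/44*(-66) + 6 = 81/2 + 6 = 93/2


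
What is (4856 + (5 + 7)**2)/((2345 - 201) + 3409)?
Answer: 5000/5553 ≈ 0.90041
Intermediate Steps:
(4856 + (5 + 7)**2)/((2345 - 201) + 3409) = (4856 + 12**2)/(2144 + 3409) = (4856 + 144)/5553 = 5000*(1/5553) = 5000/5553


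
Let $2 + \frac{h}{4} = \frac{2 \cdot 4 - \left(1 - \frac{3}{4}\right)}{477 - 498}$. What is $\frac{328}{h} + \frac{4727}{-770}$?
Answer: $- \frac{6244433}{153230} \approx -40.752$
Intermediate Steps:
$h = - \frac{199}{21}$ ($h = -8 + 4 \frac{2 \cdot 4 - \left(1 - \frac{3}{4}\right)}{477 - 498} = -8 + 4 \frac{8 - \frac{1}{4}}{-21} = -8 + 4 \left(8 + \left(\frac{3}{4} - 1\right)\right) \left(- \frac{1}{21}\right) = -8 + 4 \left(8 - \frac{1}{4}\right) \left(- \frac{1}{21}\right) = -8 + 4 \cdot \frac{31}{4} \left(- \frac{1}{21}\right) = -8 + 4 \left(- \frac{31}{84}\right) = -8 - \frac{31}{21} = - \frac{199}{21} \approx -9.4762$)
$\frac{328}{h} + \frac{4727}{-770} = \frac{328}{- \frac{199}{21}} + \frac{4727}{-770} = 328 \left(- \frac{21}{199}\right) + 4727 \left(- \frac{1}{770}\right) = - \frac{6888}{199} - \frac{4727}{770} = - \frac{6244433}{153230}$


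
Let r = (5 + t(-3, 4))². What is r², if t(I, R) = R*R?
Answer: 194481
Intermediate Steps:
t(I, R) = R²
r = 441 (r = (5 + 4²)² = (5 + 16)² = 21² = 441)
r² = 441² = 194481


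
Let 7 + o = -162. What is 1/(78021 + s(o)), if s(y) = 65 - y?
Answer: 1/78255 ≈ 1.2779e-5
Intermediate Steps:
o = -169 (o = -7 - 162 = -169)
1/(78021 + s(o)) = 1/(78021 + (65 - 1*(-169))) = 1/(78021 + (65 + 169)) = 1/(78021 + 234) = 1/78255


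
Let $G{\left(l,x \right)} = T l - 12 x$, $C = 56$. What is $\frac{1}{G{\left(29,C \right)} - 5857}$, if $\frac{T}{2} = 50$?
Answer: $- \frac{1}{3629} \approx -0.00027556$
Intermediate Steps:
$T = 100$ ($T = 2 \cdot 50 = 100$)
$G{\left(l,x \right)} = - 12 x + 100 l$ ($G{\left(l,x \right)} = 100 l - 12 x = - 12 x + 100 l$)
$\frac{1}{G{\left(29,C \right)} - 5857} = \frac{1}{\left(\left(-12\right) 56 + 100 \cdot 29\right) - 5857} = \frac{1}{\left(-672 + 2900\right) - 5857} = \frac{1}{2228 - 5857} = \frac{1}{-3629} = - \frac{1}{3629}$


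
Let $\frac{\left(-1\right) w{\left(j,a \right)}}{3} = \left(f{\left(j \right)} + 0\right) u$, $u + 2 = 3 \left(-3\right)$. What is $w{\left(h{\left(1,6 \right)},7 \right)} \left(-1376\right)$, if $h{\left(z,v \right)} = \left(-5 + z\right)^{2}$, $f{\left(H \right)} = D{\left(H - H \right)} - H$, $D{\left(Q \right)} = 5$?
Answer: $499488$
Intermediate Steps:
$u = -11$ ($u = -2 + 3 \left(-3\right) = -2 - 9 = -11$)
$f{\left(H \right)} = 5 - H$
$w{\left(j,a \right)} = 165 - 33 j$ ($w{\left(j,a \right)} = - 3 \left(\left(5 - j\right) + 0\right) \left(-11\right) = - 3 \left(5 - j\right) \left(-11\right) = - 3 \left(-55 + 11 j\right) = 165 - 33 j$)
$w{\left(h{\left(1,6 \right)},7 \right)} \left(-1376\right) = \left(165 - 33 \left(-5 + 1\right)^{2}\right) \left(-1376\right) = \left(165 - 33 \left(-4\right)^{2}\right) \left(-1376\right) = \left(165 - 528\right) \left(-1376\right) = \left(-363\right) \left(-1376\right) = 499488$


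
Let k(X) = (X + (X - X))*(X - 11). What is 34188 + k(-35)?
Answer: 35798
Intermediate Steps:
k(X) = X*(-11 + X) (k(X) = (X + 0)*(-11 + X) = X*(-11 + X))
34188 + k(-35) = 34188 - 35*(-11 - 35) = 34188 - 35*(-46) = 34188 + 1610 = 35798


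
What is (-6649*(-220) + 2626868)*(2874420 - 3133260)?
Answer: -1058564488320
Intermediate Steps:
(-6649*(-220) + 2626868)*(2874420 - 3133260) = (1462780 + 2626868)*(-258840) = 4089648*(-258840) = -1058564488320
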